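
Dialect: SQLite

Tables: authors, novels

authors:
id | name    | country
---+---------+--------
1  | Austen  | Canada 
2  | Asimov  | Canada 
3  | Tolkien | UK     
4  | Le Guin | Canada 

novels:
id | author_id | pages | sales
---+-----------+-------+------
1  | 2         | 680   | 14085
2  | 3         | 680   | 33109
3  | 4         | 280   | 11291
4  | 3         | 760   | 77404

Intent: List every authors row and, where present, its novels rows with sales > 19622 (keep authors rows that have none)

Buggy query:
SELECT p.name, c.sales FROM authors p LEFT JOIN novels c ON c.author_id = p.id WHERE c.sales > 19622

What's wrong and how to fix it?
Bug: Filtering c.sales in WHERE discards the NULL rows produced by LEFT JOIN, turning it into an inner join

Fix: Move the right-table condition into the ON clause so unmatched parents are kept

Corrected query:
SELECT p.name, c.sales FROM authors p LEFT JOIN novels c ON c.author_id = p.id AND c.sales > 19622

Result:
name    | sales
--------+------
Austen  | NULL 
Asimov  | NULL 
Tolkien | 33109
Tolkien | 77404
Le Guin | NULL 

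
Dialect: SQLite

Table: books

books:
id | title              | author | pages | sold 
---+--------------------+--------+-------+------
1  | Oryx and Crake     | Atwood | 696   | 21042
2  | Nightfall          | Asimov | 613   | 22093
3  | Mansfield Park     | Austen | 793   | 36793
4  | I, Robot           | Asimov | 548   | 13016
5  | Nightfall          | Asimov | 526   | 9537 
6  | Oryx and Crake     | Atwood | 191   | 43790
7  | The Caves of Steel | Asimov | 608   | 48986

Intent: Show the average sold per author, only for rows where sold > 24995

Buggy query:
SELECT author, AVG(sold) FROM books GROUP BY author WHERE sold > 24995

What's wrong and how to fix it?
Bug: Row-level WHERE must come before GROUP BY in the clause order

Fix: Place WHERE between FROM and GROUP BY

Corrected query:
SELECT author, AVG(sold) FROM books WHERE sold > 24995 GROUP BY author

Result:
author | AVG(sold)
-------+----------
Asimov | 48986    
Atwood | 43790    
Austen | 36793    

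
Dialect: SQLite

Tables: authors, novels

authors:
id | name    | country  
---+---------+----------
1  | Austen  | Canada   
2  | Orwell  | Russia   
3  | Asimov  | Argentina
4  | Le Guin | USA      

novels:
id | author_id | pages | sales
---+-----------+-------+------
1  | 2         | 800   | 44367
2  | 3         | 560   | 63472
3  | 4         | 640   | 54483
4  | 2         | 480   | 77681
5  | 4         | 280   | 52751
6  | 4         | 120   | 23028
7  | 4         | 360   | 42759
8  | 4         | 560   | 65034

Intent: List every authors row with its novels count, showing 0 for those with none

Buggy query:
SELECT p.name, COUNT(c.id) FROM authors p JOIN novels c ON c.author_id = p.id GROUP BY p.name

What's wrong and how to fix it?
Bug: An inner join excludes parents with zero children

Fix: Use LEFT JOIN so parents without children still appear (COUNT(c.id) gives 0)

Corrected query:
SELECT p.name, COUNT(c.id) FROM authors p LEFT JOIN novels c ON c.author_id = p.id GROUP BY p.name

Result:
name    | COUNT(c.id)
--------+------------
Asimov  | 1          
Austen  | 0          
Le Guin | 5          
Orwell  | 2          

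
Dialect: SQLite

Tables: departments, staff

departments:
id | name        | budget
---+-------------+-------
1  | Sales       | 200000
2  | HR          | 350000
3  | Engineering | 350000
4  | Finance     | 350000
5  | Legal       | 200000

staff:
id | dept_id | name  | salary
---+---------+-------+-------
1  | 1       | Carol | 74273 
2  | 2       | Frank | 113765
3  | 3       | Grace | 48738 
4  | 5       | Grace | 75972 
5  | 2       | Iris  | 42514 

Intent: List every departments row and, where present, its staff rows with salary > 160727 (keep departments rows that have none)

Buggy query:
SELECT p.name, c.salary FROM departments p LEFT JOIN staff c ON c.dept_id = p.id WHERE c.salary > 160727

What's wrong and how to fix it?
Bug: A WHERE condition on the right-hand table after LEFT JOIN drops unmatched parents

Fix: Move the right-table condition into the ON clause so unmatched parents are kept

Corrected query:
SELECT p.name, c.salary FROM departments p LEFT JOIN staff c ON c.dept_id = p.id AND c.salary > 160727

Result:
name        | salary
------------+-------
Sales       | NULL  
HR          | NULL  
Engineering | NULL  
Finance     | NULL  
Legal       | NULL  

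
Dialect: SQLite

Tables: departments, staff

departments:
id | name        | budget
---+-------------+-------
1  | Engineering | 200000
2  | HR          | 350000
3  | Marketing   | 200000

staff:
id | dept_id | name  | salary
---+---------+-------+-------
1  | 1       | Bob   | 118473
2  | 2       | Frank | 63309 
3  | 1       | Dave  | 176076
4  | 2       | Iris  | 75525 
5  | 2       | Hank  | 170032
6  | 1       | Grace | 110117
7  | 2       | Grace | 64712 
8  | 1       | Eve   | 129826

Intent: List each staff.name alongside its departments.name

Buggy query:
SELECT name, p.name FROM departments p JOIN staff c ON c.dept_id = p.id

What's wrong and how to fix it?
Bug: 'name' exists in both joined tables, so the database can't tell which one is meant

Fix: Prefix ambiguous columns with the table alias

Corrected query:
SELECT c.name, p.name FROM departments p JOIN staff c ON c.dept_id = p.id

Result:
name  | name       
------+------------
Bob   | Engineering
Frank | HR         
Dave  | Engineering
Iris  | HR         
Hank  | HR         
Grace | Engineering
Grace | HR         
Eve   | Engineering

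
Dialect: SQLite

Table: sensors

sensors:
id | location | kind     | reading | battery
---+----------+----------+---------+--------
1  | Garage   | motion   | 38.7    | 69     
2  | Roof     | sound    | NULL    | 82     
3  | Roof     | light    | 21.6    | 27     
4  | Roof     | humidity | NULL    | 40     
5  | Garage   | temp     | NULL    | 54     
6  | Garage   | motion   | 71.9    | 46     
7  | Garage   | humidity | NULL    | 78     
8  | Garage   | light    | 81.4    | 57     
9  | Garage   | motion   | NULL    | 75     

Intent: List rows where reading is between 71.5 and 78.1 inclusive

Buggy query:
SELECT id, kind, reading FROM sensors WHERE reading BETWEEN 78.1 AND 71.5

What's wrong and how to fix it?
Bug: BETWEEN expects the lower bound first; with 78.1 AND 71.5 the range is empty

Fix: Write BETWEEN 71.5 AND 78.1

Corrected query:
SELECT id, kind, reading FROM sensors WHERE reading BETWEEN 71.5 AND 78.1

Result:
id | kind   | reading
---+--------+--------
6  | motion | 71.9   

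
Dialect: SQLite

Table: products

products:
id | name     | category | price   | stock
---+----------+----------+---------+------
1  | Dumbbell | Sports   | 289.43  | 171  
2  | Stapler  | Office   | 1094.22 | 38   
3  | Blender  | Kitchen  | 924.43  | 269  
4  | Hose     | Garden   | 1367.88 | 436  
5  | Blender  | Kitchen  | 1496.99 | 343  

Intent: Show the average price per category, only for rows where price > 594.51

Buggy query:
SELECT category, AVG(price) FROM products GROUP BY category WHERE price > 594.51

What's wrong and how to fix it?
Bug: Row-level WHERE must come before GROUP BY in the clause order

Fix: Place WHERE between FROM and GROUP BY

Corrected query:
SELECT category, AVG(price) FROM products WHERE price > 594.51 GROUP BY category

Result:
category | AVG(price)
---------+-----------
Garden   | 1367.88   
Kitchen  | 1210.71   
Office   | 1094.22   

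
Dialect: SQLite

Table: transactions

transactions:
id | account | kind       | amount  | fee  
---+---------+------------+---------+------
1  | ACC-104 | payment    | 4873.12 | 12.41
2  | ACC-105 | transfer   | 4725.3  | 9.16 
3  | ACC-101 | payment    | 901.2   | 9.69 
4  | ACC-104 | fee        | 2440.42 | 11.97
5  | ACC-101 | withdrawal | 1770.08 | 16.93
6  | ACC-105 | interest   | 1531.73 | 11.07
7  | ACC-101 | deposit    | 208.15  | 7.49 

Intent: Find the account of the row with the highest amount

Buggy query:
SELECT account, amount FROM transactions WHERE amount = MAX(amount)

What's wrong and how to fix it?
Bug: WHERE is evaluated per row; an aggregate over the whole table isn't defined there

Fix: Wrap MAX in a scalar subquery so WHERE compares against a single value

Corrected query:
SELECT account, amount FROM transactions WHERE amount = (SELECT MAX(amount) FROM transactions)

Result:
account | amount 
--------+--------
ACC-104 | 4873.12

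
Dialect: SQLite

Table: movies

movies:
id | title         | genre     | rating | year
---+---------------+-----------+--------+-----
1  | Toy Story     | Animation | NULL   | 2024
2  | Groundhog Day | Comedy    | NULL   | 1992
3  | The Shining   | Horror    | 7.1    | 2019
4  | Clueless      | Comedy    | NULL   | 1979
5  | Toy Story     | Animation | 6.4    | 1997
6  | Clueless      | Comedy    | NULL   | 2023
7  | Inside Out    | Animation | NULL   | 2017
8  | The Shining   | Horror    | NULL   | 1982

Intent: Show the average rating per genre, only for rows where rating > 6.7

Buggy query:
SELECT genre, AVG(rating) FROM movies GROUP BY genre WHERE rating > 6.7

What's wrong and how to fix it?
Bug: WHERE cannot follow GROUP BY

Fix: Place WHERE between FROM and GROUP BY

Corrected query:
SELECT genre, AVG(rating) FROM movies WHERE rating > 6.7 GROUP BY genre

Result:
genre  | AVG(rating)
-------+------------
Horror | 7.1        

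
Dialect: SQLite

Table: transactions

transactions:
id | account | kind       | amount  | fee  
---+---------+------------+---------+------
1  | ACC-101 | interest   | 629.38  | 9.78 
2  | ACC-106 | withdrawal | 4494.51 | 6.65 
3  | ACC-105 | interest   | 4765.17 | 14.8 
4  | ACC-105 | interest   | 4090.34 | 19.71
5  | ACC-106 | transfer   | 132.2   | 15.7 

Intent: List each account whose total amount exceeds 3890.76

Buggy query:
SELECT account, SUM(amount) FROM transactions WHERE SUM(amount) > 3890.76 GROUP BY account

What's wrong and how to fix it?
Bug: Aggregate functions cannot appear in a WHERE clause

Fix: Move the aggregate condition to a HAVING clause

Corrected query:
SELECT account, SUM(amount) FROM transactions GROUP BY account HAVING SUM(amount) > 3890.76

Result:
account | SUM(amount)
--------+------------
ACC-105 | 8855.51    
ACC-106 | 4626.71    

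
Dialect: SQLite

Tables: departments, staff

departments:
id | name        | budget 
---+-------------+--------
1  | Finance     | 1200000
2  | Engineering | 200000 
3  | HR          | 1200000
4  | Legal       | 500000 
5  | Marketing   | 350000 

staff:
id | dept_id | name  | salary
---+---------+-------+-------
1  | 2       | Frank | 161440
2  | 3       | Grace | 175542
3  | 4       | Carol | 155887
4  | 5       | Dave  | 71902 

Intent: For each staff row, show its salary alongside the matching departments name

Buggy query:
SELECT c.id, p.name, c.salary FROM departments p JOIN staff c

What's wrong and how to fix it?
Bug: JOIN with no ON clause produces a cartesian product; every staff row pairs with every departments row

Fix: Specify the join condition linking the foreign key to the parent id

Corrected query:
SELECT c.id, p.name, c.salary FROM departments p JOIN staff c ON c.dept_id = p.id

Result:
id | name        | salary
---+-------------+-------
1  | Engineering | 161440
2  | HR          | 175542
3  | Legal       | 155887
4  | Marketing   | 71902 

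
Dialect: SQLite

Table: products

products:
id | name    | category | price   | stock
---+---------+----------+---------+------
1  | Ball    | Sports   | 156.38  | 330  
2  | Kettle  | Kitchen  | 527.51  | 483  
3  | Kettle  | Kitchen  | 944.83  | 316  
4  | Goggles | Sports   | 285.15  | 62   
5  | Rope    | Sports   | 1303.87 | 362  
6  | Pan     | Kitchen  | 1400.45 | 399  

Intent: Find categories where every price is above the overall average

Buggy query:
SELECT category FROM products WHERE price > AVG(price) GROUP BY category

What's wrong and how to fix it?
Bug: AVG() is an aggregate; it can't sit directly in WHERE

Fix: Use a subquery for AVG and a HAVING MIN(...) filter so the condition holds for every row in the group

Corrected query:
SELECT category FROM products GROUP BY category HAVING MIN(price) > (SELECT AVG(price) FROM products)

Result:
(no rows)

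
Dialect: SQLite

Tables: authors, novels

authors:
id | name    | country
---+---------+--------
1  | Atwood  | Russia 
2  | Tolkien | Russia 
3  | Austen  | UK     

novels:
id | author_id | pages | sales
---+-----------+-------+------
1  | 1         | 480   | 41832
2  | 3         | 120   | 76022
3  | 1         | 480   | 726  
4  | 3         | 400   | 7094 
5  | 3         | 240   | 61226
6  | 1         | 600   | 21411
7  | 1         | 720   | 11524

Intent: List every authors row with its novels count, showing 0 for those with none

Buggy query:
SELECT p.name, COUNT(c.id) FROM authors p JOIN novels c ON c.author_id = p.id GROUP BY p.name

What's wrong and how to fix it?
Bug: INNER JOIN drops authors rows that have no matching novels rows

Fix: Switch to LEFT JOIN to retain unmatched parent rows

Corrected query:
SELECT p.name, COUNT(c.id) FROM authors p LEFT JOIN novels c ON c.author_id = p.id GROUP BY p.name

Result:
name    | COUNT(c.id)
--------+------------
Atwood  | 4          
Austen  | 3          
Tolkien | 0          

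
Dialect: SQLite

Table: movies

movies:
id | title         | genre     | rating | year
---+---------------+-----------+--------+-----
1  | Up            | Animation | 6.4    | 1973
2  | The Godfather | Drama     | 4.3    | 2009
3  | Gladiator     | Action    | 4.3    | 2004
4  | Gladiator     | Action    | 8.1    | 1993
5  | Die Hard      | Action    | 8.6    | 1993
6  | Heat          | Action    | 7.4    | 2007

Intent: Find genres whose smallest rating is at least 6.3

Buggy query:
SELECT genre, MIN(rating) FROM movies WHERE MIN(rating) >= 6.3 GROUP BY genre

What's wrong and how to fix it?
Bug: Aggregates like MIN are computed per group after WHERE runs

Fix: Use HAVING for the per-group MIN condition

Corrected query:
SELECT genre, MIN(rating) FROM movies GROUP BY genre HAVING MIN(rating) >= 6.3

Result:
genre     | MIN(rating)
----------+------------
Animation | 6.4        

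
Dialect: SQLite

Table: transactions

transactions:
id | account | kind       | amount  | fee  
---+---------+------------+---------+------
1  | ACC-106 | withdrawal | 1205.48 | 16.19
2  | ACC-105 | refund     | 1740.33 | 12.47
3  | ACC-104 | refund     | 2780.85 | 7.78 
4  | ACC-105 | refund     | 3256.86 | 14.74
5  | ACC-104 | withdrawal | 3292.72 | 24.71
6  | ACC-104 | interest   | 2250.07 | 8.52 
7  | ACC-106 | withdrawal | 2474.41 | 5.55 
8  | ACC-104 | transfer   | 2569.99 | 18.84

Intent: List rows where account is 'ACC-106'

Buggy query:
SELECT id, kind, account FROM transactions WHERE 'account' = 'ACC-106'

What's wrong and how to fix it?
Bug: Single quotes denote string literals in SQL; the column name is being compared as a constant string

Fix: Reference the column as account without single quotes

Corrected query:
SELECT id, kind, account FROM transactions WHERE account = 'ACC-106'

Result:
id | kind       | account
---+------------+--------
1  | withdrawal | ACC-106
7  | withdrawal | ACC-106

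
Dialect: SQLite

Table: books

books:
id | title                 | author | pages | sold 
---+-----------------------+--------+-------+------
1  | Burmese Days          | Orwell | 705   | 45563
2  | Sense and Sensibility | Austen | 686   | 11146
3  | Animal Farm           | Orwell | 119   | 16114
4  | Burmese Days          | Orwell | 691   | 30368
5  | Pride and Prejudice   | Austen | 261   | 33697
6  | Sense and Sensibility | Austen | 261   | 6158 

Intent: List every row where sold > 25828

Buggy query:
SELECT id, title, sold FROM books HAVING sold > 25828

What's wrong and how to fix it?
Bug: This is a non-aggregate query (no GROUP BY, no aggregates), so in SQLite the HAVING clause is invalid here; a row-level condition belongs in WHERE

Fix: Replace HAVING with WHERE since the condition applies to individual rows

Corrected query:
SELECT id, title, sold FROM books WHERE sold > 25828

Result:
id | title               | sold 
---+---------------------+------
1  | Burmese Days        | 45563
4  | Burmese Days        | 30368
5  | Pride and Prejudice | 33697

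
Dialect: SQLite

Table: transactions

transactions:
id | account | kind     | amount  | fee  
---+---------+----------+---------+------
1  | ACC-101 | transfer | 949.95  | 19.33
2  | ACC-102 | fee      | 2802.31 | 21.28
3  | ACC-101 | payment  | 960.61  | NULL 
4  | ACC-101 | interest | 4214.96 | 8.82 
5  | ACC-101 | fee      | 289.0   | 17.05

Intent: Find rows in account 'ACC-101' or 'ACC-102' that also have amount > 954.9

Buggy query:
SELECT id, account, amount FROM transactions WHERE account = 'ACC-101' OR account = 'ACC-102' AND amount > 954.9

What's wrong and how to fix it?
Bug: AND binds tighter than OR, so this parses as account = 'ACC-101' OR (account = 'ACC-102' AND amount > 954.9)

Fix: Group the OR with parentheses (or use IN), then AND the threshold

Corrected query:
SELECT id, account, amount FROM transactions WHERE (account = 'ACC-101' OR account = 'ACC-102') AND amount > 954.9

Result:
id | account | amount 
---+---------+--------
2  | ACC-102 | 2802.31
3  | ACC-101 | 960.61 
4  | ACC-101 | 4214.96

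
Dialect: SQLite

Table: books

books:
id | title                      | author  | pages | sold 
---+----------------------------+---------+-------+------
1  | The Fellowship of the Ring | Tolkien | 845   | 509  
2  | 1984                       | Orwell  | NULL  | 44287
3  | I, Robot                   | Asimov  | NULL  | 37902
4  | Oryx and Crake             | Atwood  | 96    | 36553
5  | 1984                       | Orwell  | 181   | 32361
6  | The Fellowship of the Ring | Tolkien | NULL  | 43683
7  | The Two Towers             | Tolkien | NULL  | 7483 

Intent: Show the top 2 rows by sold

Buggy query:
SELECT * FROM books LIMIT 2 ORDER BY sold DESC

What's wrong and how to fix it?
Bug: ORDER BY cannot follow LIMIT; LIMIT is the final clause

Fix: Swap the clauses: ORDER BY first, then LIMIT

Corrected query:
SELECT * FROM books ORDER BY sold DESC LIMIT 2

Result:
id | title                      | author  | pages | sold 
---+----------------------------+---------+-------+------
2  | 1984                       | Orwell  | NULL  | 44287
6  | The Fellowship of the Ring | Tolkien | NULL  | 43683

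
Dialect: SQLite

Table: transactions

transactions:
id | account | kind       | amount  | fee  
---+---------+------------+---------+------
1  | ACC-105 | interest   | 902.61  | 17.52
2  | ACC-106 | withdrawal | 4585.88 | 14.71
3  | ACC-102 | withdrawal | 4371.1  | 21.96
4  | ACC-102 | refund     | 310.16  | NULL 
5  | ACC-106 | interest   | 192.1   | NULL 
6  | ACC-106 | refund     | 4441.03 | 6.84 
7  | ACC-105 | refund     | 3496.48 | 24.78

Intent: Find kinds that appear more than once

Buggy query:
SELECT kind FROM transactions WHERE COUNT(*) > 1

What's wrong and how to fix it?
Bug: COUNT(*) is an aggregate and cannot be used in WHERE

Fix: Group first, then use HAVING for the count condition

Corrected query:
SELECT kind FROM transactions GROUP BY kind HAVING COUNT(*) > 1

Result:
kind      
----------
interest  
refund    
withdrawal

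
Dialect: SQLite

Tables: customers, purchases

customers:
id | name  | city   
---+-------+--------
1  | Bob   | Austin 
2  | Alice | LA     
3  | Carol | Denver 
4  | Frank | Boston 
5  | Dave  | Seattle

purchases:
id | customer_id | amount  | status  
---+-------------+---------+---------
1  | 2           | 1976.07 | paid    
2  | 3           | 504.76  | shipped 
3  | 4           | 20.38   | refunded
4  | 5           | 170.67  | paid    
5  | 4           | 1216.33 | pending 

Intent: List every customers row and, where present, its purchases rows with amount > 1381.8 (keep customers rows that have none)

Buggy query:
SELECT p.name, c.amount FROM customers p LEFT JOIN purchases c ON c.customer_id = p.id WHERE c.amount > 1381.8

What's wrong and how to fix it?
Bug: Filtering c.amount in WHERE discards the NULL rows produced by LEFT JOIN, turning it into an inner join

Fix: Move the right-table condition into the ON clause so unmatched parents are kept

Corrected query:
SELECT p.name, c.amount FROM customers p LEFT JOIN purchases c ON c.customer_id = p.id AND c.amount > 1381.8

Result:
name  | amount 
------+--------
Bob   | NULL   
Alice | 1976.07
Carol | NULL   
Frank | NULL   
Dave  | NULL   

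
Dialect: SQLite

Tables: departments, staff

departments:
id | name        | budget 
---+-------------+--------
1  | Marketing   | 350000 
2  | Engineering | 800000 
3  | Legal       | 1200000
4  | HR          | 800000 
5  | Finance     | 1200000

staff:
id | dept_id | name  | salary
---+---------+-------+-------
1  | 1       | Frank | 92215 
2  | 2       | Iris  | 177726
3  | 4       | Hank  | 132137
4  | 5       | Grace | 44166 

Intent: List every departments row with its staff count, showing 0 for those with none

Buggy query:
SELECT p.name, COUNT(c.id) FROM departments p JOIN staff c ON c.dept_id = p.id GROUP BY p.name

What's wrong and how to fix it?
Bug: An inner join excludes parents with zero children

Fix: Use LEFT JOIN so parents without children still appear (COUNT(c.id) gives 0)

Corrected query:
SELECT p.name, COUNT(c.id) FROM departments p LEFT JOIN staff c ON c.dept_id = p.id GROUP BY p.name

Result:
name        | COUNT(c.id)
------------+------------
Engineering | 1          
Finance     | 1          
HR          | 1          
Legal       | 0          
Marketing   | 1          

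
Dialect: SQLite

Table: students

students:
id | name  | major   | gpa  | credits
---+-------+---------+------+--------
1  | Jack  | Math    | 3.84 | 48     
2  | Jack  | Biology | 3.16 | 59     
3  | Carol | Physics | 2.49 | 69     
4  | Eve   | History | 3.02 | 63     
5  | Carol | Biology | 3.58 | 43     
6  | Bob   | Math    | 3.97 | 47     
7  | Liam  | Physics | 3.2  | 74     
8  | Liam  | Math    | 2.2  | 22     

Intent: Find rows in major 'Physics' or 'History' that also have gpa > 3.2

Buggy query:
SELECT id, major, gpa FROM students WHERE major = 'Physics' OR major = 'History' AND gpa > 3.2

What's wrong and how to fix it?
Bug: Without parentheses, AND is evaluated before OR, so the gpa filter only applies to the 'History' branch

Fix: Add parentheses around the OR so the AND applies to both alternatives

Corrected query:
SELECT id, major, gpa FROM students WHERE (major = 'Physics' OR major = 'History') AND gpa > 3.2

Result:
(no rows)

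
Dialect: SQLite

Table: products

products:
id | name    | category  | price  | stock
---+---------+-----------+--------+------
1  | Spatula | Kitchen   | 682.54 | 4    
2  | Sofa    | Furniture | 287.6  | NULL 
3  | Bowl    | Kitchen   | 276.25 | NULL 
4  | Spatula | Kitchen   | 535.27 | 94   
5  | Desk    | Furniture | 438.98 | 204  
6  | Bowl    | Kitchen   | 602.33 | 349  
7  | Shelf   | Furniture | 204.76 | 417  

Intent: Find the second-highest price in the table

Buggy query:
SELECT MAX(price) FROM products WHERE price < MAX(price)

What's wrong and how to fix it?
Bug: The inner MAX is an aggregate inside WHERE, which is not allowed

Fix: Put the inner MAX in a scalar subquery

Corrected query:
SELECT MAX(price) FROM products WHERE price < (SELECT MAX(price) FROM products)

Result:
MAX(price)
----------
602.33    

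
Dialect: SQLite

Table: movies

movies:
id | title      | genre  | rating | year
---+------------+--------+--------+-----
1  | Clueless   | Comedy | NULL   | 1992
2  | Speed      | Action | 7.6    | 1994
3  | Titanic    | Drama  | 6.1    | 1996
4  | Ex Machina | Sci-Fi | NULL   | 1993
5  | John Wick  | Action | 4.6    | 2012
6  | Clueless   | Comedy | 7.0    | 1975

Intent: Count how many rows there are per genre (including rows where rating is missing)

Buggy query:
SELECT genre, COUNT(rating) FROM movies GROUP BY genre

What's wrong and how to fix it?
Bug: COUNT(column) counts non-NULL values only; rows with NULL rating aren't counted

Fix: Replace COUNT(rating) with COUNT(*)

Corrected query:
SELECT genre, COUNT(*) FROM movies GROUP BY genre

Result:
genre  | COUNT(*)
-------+---------
Action | 2       
Comedy | 2       
Drama  | 1       
Sci-Fi | 1       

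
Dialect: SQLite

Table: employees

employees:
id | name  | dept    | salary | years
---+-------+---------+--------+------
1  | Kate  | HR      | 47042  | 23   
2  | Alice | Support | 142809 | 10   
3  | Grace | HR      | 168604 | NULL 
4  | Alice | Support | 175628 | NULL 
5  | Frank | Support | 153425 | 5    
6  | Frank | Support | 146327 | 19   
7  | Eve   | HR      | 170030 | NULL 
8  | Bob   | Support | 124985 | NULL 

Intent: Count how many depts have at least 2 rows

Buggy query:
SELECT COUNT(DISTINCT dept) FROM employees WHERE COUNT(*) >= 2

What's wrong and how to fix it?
Bug: WHERE filters individual rows, not groups, so a group-level COUNT is invalid there

Fix: Use a subquery that GROUPs and filters with HAVING, then count its rows

Corrected query:
SELECT COUNT(*) FROM (SELECT dept FROM employees GROUP BY dept HAVING COUNT(*) >= 2)

Result:
COUNT(*)
--------
2       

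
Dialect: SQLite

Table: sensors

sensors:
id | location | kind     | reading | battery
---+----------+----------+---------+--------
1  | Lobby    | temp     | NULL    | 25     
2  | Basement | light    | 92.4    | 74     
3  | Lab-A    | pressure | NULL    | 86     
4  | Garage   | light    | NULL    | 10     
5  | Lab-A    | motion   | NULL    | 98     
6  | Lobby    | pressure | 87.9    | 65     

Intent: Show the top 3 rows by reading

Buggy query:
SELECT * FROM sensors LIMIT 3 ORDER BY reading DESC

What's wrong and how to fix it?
Bug: ORDER BY cannot follow LIMIT; LIMIT is the final clause

Fix: Swap the clauses: ORDER BY first, then LIMIT

Corrected query:
SELECT * FROM sensors ORDER BY reading DESC LIMIT 3

Result:
id | location | kind     | reading | battery
---+----------+----------+---------+--------
2  | Basement | light    | 92.4    | 74     
6  | Lobby    | pressure | 87.9    | 65     
1  | Lobby    | temp     | NULL    | 25     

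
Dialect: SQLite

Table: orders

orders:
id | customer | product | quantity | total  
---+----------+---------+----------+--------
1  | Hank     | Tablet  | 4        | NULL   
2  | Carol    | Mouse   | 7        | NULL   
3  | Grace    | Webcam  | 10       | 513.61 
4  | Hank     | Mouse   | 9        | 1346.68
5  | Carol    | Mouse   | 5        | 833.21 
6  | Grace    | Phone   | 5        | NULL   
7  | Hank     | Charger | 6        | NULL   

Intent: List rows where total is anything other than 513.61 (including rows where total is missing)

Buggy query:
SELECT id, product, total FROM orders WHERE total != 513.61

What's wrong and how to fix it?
Bug: Inequality against NULL is unknown, not true; rows with NULL are dropped

Fix: Handle NULL separately with IS NULL alongside the inequality

Corrected query:
SELECT id, product, total FROM orders WHERE total != 513.61 OR total IS NULL

Result:
id | product | total  
---+---------+--------
1  | Tablet  | NULL   
2  | Mouse   | NULL   
4  | Mouse   | 1346.68
5  | Mouse   | 833.21 
6  | Phone   | NULL   
7  | Charger | NULL   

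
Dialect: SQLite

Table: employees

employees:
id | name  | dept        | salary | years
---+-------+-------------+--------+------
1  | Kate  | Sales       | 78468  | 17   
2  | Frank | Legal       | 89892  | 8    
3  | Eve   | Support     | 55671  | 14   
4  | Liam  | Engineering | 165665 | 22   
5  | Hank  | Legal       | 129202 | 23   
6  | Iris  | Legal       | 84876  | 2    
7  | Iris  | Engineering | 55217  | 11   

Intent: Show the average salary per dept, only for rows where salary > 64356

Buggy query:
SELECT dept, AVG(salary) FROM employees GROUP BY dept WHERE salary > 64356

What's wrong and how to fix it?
Bug: Row-level WHERE must come before GROUP BY in the clause order

Fix: Move the WHERE clause before GROUP BY

Corrected query:
SELECT dept, AVG(salary) FROM employees WHERE salary > 64356 GROUP BY dept

Result:
dept        | AVG(salary)  
------------+--------------
Engineering | 165665       
Legal       | 101323.333333
Sales       | 78468        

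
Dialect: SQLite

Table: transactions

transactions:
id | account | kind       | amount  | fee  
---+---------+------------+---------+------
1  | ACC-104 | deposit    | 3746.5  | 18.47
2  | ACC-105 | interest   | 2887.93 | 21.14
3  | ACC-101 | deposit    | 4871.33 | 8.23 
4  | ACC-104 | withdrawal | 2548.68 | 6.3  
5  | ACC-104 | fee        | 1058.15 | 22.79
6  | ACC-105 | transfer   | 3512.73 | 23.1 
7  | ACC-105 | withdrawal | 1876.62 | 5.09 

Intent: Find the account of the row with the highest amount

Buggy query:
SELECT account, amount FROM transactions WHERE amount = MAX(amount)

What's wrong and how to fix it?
Bug: MAX(amount) is an aggregate and cannot be used directly in WHERE

Fix: Wrap MAX in a scalar subquery so WHERE compares against a single value

Corrected query:
SELECT account, amount FROM transactions WHERE amount = (SELECT MAX(amount) FROM transactions)

Result:
account | amount 
--------+--------
ACC-101 | 4871.33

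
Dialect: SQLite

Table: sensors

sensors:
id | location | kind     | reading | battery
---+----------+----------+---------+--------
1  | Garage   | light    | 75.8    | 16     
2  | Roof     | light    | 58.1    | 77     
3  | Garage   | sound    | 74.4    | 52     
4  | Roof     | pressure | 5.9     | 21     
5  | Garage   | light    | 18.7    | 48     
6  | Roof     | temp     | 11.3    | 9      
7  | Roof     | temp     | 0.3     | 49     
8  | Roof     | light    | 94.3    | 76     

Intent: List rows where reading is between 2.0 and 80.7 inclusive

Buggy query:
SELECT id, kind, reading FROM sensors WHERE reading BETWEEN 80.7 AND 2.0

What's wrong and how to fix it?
Bug: BETWEEN expects the lower bound first; with 80.7 AND 2.0 the range is empty

Fix: Swap the bounds so the smaller value comes first

Corrected query:
SELECT id, kind, reading FROM sensors WHERE reading BETWEEN 2.0 AND 80.7

Result:
id | kind     | reading
---+----------+--------
1  | light    | 75.8   
2  | light    | 58.1   
3  | sound    | 74.4   
4  | pressure | 5.9    
5  | light    | 18.7   
6  | temp     | 11.3   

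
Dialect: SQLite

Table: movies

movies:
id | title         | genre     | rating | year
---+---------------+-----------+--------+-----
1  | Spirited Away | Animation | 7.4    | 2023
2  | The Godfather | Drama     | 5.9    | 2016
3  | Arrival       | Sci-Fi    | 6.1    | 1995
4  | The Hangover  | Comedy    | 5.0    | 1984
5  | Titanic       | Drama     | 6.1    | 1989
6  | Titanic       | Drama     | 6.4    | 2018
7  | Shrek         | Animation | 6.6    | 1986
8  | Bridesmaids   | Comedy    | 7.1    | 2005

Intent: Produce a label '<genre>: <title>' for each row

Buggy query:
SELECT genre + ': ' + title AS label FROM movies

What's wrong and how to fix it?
Bug: SQLite uses || for string concatenation; + coerces text to numbers (yielding 0)

Fix: Replace + with || to concatenate text

Corrected query:
SELECT genre || ': ' || title AS label FROM movies

Result:
label                   
------------------------
Animation: Spirited Away
Drama: The Godfather    
Sci-Fi: Arrival         
Comedy: The Hangover    
Drama: Titanic          
Drama: Titanic          
Animation: Shrek        
Comedy: Bridesmaids     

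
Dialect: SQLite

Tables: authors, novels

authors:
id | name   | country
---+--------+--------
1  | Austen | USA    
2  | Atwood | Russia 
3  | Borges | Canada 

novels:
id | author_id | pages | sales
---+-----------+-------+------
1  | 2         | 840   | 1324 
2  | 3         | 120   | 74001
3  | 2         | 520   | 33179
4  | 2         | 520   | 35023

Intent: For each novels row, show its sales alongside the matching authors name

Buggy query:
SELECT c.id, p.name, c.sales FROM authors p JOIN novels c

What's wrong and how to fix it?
Bug: Missing join condition: each novels row is matched to all authors rows instead of just its own

Fix: Add ON c.author_id = p.id to the JOIN

Corrected query:
SELECT c.id, p.name, c.sales FROM authors p JOIN novels c ON c.author_id = p.id

Result:
id | name   | sales
---+--------+------
1  | Atwood | 1324 
2  | Borges | 74001
3  | Atwood | 33179
4  | Atwood | 35023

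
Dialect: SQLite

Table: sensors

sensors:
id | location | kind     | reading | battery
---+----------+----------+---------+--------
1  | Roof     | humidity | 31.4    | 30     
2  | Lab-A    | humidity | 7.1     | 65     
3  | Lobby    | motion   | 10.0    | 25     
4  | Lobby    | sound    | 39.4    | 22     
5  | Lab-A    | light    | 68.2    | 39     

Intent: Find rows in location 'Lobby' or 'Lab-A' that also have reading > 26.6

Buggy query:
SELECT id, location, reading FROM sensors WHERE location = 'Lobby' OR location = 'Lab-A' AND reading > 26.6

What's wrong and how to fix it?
Bug: AND binds tighter than OR, so this parses as location = 'Lobby' OR (location = 'Lab-A' AND reading > 26.6)

Fix: Group the OR with parentheses (or use IN), then AND the threshold

Corrected query:
SELECT id, location, reading FROM sensors WHERE (location = 'Lobby' OR location = 'Lab-A') AND reading > 26.6

Result:
id | location | reading
---+----------+--------
4  | Lobby    | 39.4   
5  | Lab-A    | 68.2   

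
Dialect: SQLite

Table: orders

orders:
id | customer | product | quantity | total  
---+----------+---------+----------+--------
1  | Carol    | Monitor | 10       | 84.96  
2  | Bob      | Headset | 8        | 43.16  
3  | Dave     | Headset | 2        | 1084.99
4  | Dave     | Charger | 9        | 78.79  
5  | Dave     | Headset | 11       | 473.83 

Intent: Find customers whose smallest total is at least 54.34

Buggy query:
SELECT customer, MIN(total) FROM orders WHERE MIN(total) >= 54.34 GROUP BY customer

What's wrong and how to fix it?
Bug: MIN() in WHERE is a misuse of aggregate

Fix: Use HAVING for the per-group MIN condition

Corrected query:
SELECT customer, MIN(total) FROM orders GROUP BY customer HAVING MIN(total) >= 54.34

Result:
customer | MIN(total)
---------+-----------
Carol    | 84.96     
Dave     | 78.79     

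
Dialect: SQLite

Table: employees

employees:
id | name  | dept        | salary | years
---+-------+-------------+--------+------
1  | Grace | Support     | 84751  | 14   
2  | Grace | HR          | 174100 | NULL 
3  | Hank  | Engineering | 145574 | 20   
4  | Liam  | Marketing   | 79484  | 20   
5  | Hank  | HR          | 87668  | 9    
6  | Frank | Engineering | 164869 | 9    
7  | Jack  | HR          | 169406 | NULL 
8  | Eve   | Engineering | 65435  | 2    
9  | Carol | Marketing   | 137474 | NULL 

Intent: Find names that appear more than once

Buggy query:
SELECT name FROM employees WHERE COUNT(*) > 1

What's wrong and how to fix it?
Bug: COUNT(*) is an aggregate and cannot be used in WHERE

Fix: GROUP BY name, then filter groups with HAVING COUNT(*) > 1

Corrected query:
SELECT name FROM employees GROUP BY name HAVING COUNT(*) > 1

Result:
name 
-----
Grace
Hank 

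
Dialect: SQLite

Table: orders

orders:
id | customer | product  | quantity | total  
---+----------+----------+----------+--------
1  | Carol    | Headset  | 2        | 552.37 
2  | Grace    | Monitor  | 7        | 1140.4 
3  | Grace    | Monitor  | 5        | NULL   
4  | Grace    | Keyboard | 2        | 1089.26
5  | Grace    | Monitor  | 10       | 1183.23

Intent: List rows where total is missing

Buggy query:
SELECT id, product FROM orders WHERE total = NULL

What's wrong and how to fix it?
Bug: '= NULL' is always unknown in SQL three-valued logic, so no rows match

Fix: Use IS NULL to test for NULL

Corrected query:
SELECT id, product FROM orders WHERE total IS NULL

Result:
id | product
---+--------
3  | Monitor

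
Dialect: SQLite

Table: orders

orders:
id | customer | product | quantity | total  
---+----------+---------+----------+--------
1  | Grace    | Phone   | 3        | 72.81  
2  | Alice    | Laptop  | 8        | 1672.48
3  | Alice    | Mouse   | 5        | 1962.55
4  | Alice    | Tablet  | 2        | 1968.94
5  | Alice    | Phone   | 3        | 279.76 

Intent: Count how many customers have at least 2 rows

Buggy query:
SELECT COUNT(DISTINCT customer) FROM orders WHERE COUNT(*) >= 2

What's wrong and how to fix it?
Bug: WHERE filters individual rows, not groups, so a group-level COUNT is invalid there

Fix: Group first with HAVING COUNT(*) >= 2, then COUNT the resulting groups

Corrected query:
SELECT COUNT(*) FROM (SELECT customer FROM orders GROUP BY customer HAVING COUNT(*) >= 2)

Result:
COUNT(*)
--------
1       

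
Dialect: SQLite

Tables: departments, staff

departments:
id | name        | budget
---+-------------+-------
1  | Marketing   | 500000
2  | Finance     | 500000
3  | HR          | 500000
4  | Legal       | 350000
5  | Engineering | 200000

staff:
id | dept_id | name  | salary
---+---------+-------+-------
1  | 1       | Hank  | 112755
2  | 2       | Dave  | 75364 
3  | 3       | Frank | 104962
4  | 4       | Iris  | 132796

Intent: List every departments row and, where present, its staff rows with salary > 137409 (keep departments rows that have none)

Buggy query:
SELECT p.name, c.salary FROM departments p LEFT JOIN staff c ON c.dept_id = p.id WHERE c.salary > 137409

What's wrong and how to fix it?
Bug: Filtering c.salary in WHERE discards the NULL rows produced by LEFT JOIN, turning it into an inner join

Fix: Put 'c.salary > 137409' in the JOIN's ON clause instead of WHERE

Corrected query:
SELECT p.name, c.salary FROM departments p LEFT JOIN staff c ON c.dept_id = p.id AND c.salary > 137409

Result:
name        | salary
------------+-------
Marketing   | NULL  
Finance     | NULL  
HR          | NULL  
Legal       | NULL  
Engineering | NULL  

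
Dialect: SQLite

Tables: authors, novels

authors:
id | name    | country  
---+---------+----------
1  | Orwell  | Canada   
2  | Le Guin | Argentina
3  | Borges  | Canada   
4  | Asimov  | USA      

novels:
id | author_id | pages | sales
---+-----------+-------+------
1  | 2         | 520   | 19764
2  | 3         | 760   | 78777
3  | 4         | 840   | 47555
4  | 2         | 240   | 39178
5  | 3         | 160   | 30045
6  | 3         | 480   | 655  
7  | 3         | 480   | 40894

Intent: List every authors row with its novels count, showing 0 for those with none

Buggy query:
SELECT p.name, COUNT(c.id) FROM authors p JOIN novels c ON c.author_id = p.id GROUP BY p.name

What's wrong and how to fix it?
Bug: INNER JOIN drops authors rows that have no matching novels rows

Fix: Use LEFT JOIN so parents without children still appear (COUNT(c.id) gives 0)

Corrected query:
SELECT p.name, COUNT(c.id) FROM authors p LEFT JOIN novels c ON c.author_id = p.id GROUP BY p.name

Result:
name    | COUNT(c.id)
--------+------------
Asimov  | 1          
Borges  | 4          
Le Guin | 2          
Orwell  | 0          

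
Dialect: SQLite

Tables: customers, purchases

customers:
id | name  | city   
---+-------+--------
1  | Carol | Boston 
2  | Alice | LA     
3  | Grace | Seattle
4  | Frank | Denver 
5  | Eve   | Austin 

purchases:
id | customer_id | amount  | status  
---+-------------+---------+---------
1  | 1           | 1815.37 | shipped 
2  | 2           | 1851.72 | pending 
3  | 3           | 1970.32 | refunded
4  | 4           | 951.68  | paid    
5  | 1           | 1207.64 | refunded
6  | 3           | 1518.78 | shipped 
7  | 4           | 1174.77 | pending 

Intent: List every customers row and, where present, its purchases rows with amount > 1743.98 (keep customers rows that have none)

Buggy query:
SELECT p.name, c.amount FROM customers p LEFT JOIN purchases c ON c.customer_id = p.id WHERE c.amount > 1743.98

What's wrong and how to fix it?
Bug: A WHERE condition on the right-hand table after LEFT JOIN drops unmatched parents

Fix: Put 'c.amount > 1743.98' in the JOIN's ON clause instead of WHERE

Corrected query:
SELECT p.name, c.amount FROM customers p LEFT JOIN purchases c ON c.customer_id = p.id AND c.amount > 1743.98

Result:
name  | amount 
------+--------
Carol | 1815.37
Alice | 1851.72
Grace | 1970.32
Frank | NULL   
Eve   | NULL   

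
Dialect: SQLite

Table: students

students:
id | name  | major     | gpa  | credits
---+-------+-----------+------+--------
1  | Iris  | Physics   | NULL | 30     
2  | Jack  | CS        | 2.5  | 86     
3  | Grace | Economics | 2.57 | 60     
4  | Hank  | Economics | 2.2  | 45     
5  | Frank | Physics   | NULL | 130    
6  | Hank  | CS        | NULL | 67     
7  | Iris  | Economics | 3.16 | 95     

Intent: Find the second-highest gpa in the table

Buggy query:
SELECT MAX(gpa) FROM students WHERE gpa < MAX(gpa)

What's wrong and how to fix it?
Bug: MAX(gpa) on the right of the comparison is an aggregate-in-WHERE error

Fix: Compute the overall MAX in a subquery, then take MAX of rows below it

Corrected query:
SELECT MAX(gpa) FROM students WHERE gpa < (SELECT MAX(gpa) FROM students)

Result:
MAX(gpa)
--------
2.57    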